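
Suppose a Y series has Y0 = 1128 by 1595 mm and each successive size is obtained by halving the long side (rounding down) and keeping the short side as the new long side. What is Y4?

Y1: ⌊1595/2⌋ × 1128 = 797 × 1128 mm
Y2: ⌊1128/2⌋ × 797 = 564 × 797 mm
Y3: ⌊797/2⌋ × 564 = 398 × 564 mm
Y4: ⌊564/2⌋ × 398 = 282 × 398 mm

282 × 398 mm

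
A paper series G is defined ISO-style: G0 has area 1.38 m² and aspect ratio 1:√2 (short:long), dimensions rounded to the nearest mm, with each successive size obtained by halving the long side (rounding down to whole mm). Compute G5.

Let G0's short side be w mm. w · w√2 = 1.38 m² = 1,380,000 mm², so w ≈ 987.8 mm and w√2 ≈ 1397.0 mm → G0 = 988 × 1397 mm.
G1: ⌊1397/2⌋ × 988 = 698 × 988 mm
G2: ⌊988/2⌋ × 698 = 494 × 698 mm
G3: ⌊698/2⌋ × 494 = 349 × 494 mm
G4: ⌊494/2⌋ × 349 = 247 × 349 mm
G5: ⌊349/2⌋ × 247 = 174 × 247 mm

174 × 247 mm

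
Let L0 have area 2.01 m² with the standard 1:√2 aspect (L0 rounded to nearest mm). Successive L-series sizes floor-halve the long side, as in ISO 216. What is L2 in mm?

596 × 843 mm

Let L0's short side be w mm. w · w√2 = 2.01 m² = 2,010,000 mm², so w ≈ 1192.2 mm and w√2 ≈ 1686.0 mm → L0 = 1192 × 1686 mm.
L1: ⌊1686/2⌋ × 1192 = 843 × 1192 mm
L2: ⌊1192/2⌋ × 843 = 596 × 843 mm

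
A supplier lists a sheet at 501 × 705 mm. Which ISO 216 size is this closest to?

Aspect ratio 705/501 ≈ 1.407 — close to the ISO √2 ≈ 1.414.
In the B-series (B0 = 1000 × 1414 mm): B2 = 500 × 707 mm.
Off by 3 mm total — nearest standard size.

B2 (500 × 707 mm)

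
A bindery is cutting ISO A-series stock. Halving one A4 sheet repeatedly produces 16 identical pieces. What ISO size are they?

16 = 2^4, so 4 halving steps.
A4 → A5 → … → A8 after 4 steps.

A8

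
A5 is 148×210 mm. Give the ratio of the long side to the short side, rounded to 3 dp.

1.419

210 / 148 = 1.419
ISO 216 targets √2 ≈ 1.414; the +0.005 deviation is from mm rounding.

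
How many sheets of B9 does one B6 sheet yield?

Each ISO step halves the sheet: 1 × B6 → 2 × B7 → 4 × B8 → 8 × B9
From B6 to B9 is 3 halving steps: 2^3 = 8.

8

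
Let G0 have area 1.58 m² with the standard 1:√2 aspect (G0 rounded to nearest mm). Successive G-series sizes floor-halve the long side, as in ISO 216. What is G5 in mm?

186 × 264 mm

Let G0's short side be w mm. w · w√2 = 1.58 m² = 1,580,000 mm², so w ≈ 1057.0 mm and w√2 ≈ 1494.8 mm → G0 = 1057 × 1495 mm.
G1: ⌊1495/2⌋ × 1057 = 747 × 1057 mm
G2: ⌊1057/2⌋ × 747 = 528 × 747 mm
G3: ⌊747/2⌋ × 528 = 373 × 528 mm
G4: ⌊528/2⌋ × 373 = 264 × 373 mm
G5: ⌊373/2⌋ × 264 = 186 × 264 mm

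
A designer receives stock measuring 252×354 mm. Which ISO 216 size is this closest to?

B4 (250 × 353 mm)

Aspect ratio 354/252 ≈ 1.405 — close to the ISO √2 ≈ 1.414.
In the B-series (B0 = 1000 × 1414 mm): B4 = 250 × 353 mm.
Off by 3 mm total — nearest standard size.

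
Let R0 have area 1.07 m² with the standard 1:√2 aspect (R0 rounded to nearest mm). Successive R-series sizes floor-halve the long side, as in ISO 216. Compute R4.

217 × 307 mm

Let R0's short side be w mm. w · w√2 = 1.07 m² = 1,070,000 mm², so w ≈ 869.8 mm and w√2 ≈ 1230.1 mm → R0 = 870 × 1230 mm.
R1: ⌊1230/2⌋ × 870 = 615 × 870 mm
R2: ⌊870/2⌋ × 615 = 435 × 615 mm
R3: ⌊615/2⌋ × 435 = 307 × 435 mm
R4: ⌊435/2⌋ × 307 = 217 × 307 mm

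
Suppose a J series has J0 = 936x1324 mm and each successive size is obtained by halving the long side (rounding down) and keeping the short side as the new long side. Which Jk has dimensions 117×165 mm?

J0: 936 × 1324 mm
J1: 662 × 936 mm
J2: 468 × 662 mm
J3: 331 × 468 mm
J4: 234 × 331 mm
J5: 165 × 234 mm
J6: 117 × 165 mm
J7: 82 × 117 mm
→ matches J6.

J6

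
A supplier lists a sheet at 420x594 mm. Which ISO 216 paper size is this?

A2 (420 × 594 mm)

Aspect ratio 594/420 ≈ 1.414 — close to the ISO √2 ≈ 1.414.
In the A-series (A0 area = 1 m²): A2 = 420 × 594 mm.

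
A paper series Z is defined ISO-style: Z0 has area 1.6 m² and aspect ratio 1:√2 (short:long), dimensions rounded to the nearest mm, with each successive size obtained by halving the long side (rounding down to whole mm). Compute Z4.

Let Z0's short side be w mm. w · w√2 = 1.6 m² = 1,600,000 mm², so w ≈ 1063.7 mm and w√2 ≈ 1504.2 mm → Z0 = 1064 × 1504 mm.
Z1: ⌊1504/2⌋ × 1064 = 752 × 1064 mm
Z2: ⌊1064/2⌋ × 752 = 532 × 752 mm
Z3: ⌊752/2⌋ × 532 = 376 × 532 mm
Z4: ⌊532/2⌋ × 376 = 266 × 376 mm

266 × 376 mm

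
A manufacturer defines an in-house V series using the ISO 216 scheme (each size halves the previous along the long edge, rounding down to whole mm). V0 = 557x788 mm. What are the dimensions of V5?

98 × 139 mm

V1: ⌊788/2⌋ × 557 = 394 × 557 mm
V2: ⌊557/2⌋ × 394 = 278 × 394 mm
V3: ⌊394/2⌋ × 278 = 197 × 278 mm
V4: ⌊278/2⌋ × 197 = 139 × 197 mm
V5: ⌊197/2⌋ × 139 = 98 × 139 mm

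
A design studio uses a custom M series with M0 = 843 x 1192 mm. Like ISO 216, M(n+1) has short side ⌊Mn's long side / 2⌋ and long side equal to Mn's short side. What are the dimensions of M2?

421 × 596 mm

M1: ⌊1192/2⌋ × 843 = 596 × 843 mm
M2: ⌊843/2⌋ × 596 = 421 × 596 mm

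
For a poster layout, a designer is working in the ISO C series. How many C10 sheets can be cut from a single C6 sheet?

16

C6 = 114 × 162 mm; C10 = 28 × 40 mm.
Each halving step doubles the count; 4 steps from C6 to C10.
2^4 = 16.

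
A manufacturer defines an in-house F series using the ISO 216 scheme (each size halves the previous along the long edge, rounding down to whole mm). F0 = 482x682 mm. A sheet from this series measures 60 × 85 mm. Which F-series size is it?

F0: 482 × 682 mm
F1: 341 × 482 mm
F2: 241 × 341 mm
F3: 170 × 241 mm
F4: 120 × 170 mm
F5: 85 × 120 mm
F6: 60 × 85 mm
F7: 42 × 60 mm
→ matches F6.

F6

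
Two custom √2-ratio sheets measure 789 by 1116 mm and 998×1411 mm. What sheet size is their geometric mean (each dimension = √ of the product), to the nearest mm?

887 × 1255 mm

Short side: √(789 · 998) = √787422 ≈ 887.4 → 887 mm
Long side: √(1116 · 1411) = √1574676 ≈ 1254.9 → 1255 mm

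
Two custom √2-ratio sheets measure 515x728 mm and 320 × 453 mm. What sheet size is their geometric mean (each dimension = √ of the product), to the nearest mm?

Short side: √(515 · 320) = √164800 ≈ 406.0 → 406 mm
Long side: √(728 · 453) = √329784 ≈ 574.3 → 574 mm

406 × 574 mm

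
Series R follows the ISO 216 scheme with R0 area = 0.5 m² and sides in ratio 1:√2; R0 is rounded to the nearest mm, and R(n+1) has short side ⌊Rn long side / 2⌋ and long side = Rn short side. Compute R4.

Let R0's short side be w mm. w · w√2 = 0.5 m² = 500,000 mm², so w ≈ 594.6 mm and w√2 ≈ 840.9 mm → R0 = 595 × 841 mm.
R1: ⌊841/2⌋ × 595 = 420 × 595 mm
R2: ⌊595/2⌋ × 420 = 297 × 420 mm
R3: ⌊420/2⌋ × 297 = 210 × 297 mm
R4: ⌊297/2⌋ × 210 = 148 × 210 mm

148 × 210 mm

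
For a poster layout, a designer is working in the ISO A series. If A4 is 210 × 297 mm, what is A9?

A5: ⌊297/2⌋ × 210 = 148 × 210 mm
A6: ⌊210/2⌋ × 148 = 105 × 148 mm
A7: ⌊148/2⌋ × 105 = 74 × 105 mm
A8: ⌊105/2⌋ × 74 = 52 × 74 mm
A9: ⌊74/2⌋ × 52 = 37 × 52 mm

37 × 52 mm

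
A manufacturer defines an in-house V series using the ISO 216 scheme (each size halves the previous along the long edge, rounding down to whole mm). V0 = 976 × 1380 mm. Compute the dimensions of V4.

V1 = 690 × 976 mm (from V0 by 1 halving).
V2: ⌊976/2⌋ × 690 = 488 × 690 mm
V3: ⌊690/2⌋ × 488 = 345 × 488 mm
V4: ⌊488/2⌋ × 345 = 244 × 345 mm

244 × 345 mm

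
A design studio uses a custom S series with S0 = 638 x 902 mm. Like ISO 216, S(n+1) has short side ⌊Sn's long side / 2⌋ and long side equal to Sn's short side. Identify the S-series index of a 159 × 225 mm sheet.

S4

S0: 638 × 902 mm
S1: 451 × 638 mm
S2: 319 × 451 mm
S3: 225 × 319 mm
S4: 159 × 225 mm
S5: 112 × 159 mm
→ matches S4.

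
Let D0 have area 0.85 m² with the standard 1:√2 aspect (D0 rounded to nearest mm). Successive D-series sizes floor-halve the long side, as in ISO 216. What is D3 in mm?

274 × 387 mm

Let D0's short side be w mm. w · w√2 = 0.85 m² = 850,000 mm², so w ≈ 775.3 mm and w√2 ≈ 1096.4 mm → D0 = 775 × 1096 mm.
D1: ⌊1096/2⌋ × 775 = 548 × 775 mm
D2: ⌊775/2⌋ × 548 = 387 × 548 mm
D3: ⌊548/2⌋ × 387 = 274 × 387 mm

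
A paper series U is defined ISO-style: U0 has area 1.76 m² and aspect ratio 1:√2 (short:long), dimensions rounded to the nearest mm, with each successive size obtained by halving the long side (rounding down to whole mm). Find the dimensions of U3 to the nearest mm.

394 × 558 mm

Let U0's short side be w mm. w · w√2 = 1.76 m² = 1,760,000 mm², so w ≈ 1115.6 mm and w√2 ≈ 1577.7 mm → U0 = 1116 × 1578 mm.
U1: ⌊1578/2⌋ × 1116 = 789 × 1116 mm
U2: ⌊1116/2⌋ × 789 = 558 × 789 mm
U3: ⌊789/2⌋ × 558 = 394 × 558 mm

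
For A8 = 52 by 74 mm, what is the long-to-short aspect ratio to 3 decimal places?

74 / 52 = 1.423
ISO 216 targets √2 ≈ 1.414; the +0.009 deviation is from mm rounding.

1.423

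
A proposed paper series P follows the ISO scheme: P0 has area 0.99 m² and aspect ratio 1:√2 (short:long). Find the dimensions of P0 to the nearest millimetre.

Let the short side be w mm. Then w · w√2 = 0.99 m² = 990,000 mm².
w² = 990,000/√2, so w ≈ 836.7 mm; long side = w√2 ≈ 1183.2 mm.

837 × 1183 mm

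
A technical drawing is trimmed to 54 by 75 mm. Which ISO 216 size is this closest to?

Aspect ratio 75/54 ≈ 1.389 (ISO target is √2 ≈ 1.414).
In the A-series (A0 area = 1 m²): A8 = 52 × 74 mm.
Off by 3 mm total — nearest standard size.

A8 (52 × 74 mm)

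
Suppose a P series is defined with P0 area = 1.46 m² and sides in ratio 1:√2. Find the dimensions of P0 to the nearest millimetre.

1016 × 1437 mm

Let the short side be w mm. Then w · w√2 = 1.46 m² = 1,460,000 mm².
w² = 1,460,000/√2, so w ≈ 1016.1 mm; long side = w√2 ≈ 1436.9 mm.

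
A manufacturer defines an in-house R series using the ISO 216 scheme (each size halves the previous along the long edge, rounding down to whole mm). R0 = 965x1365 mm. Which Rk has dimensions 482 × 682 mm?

R0: 965 × 1365 mm
R1: 682 × 965 mm
R2: 482 × 682 mm
R3: 341 × 482 mm
→ matches R2.

R2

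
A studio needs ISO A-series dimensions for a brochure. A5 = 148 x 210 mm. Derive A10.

A6: ⌊210/2⌋ × 148 = 105 × 148 mm
A7: ⌊148/2⌋ × 105 = 74 × 105 mm
A8: ⌊105/2⌋ × 74 = 52 × 74 mm
A9: ⌊74/2⌋ × 52 = 37 × 52 mm
A10: ⌊52/2⌋ × 37 = 26 × 37 mm

26 × 37 mm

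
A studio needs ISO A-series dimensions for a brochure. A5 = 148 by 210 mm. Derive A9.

A6: ⌊210/2⌋ × 148 = 105 × 148 mm
A7: ⌊148/2⌋ × 105 = 74 × 105 mm
A8: ⌊105/2⌋ × 74 = 52 × 74 mm
A9: ⌊74/2⌋ × 52 = 37 × 52 mm

37 × 52 mm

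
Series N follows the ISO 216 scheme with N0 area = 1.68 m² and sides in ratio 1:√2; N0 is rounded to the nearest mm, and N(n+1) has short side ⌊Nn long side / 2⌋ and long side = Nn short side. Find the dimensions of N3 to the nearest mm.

Let N0's short side be w mm. w · w√2 = 1.68 m² = 1,680,000 mm², so w ≈ 1089.9 mm and w√2 ≈ 1541.4 mm → N0 = 1090 × 1541 mm.
N1: ⌊1541/2⌋ × 1090 = 770 × 1090 mm
N2: ⌊1090/2⌋ × 770 = 545 × 770 mm
N3: ⌊770/2⌋ × 545 = 385 × 545 mm

385 × 545 mm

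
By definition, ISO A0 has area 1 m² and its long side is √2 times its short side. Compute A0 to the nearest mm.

841 × 1189 mm

Let the short side be w mm. Then the long side is w√2 and w · w√2 = 10⁶ mm².
w² = 10⁶/√2, so w = 1000 / 2^(1/4) ≈ 840.9 mm; long side = 1000 · 2^(1/4) ≈ 1189.2 mm.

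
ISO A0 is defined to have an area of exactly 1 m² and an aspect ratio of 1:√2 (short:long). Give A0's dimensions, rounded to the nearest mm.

841 × 1189 mm

Let the short side be w mm. Then the long side is w√2 and w · w√2 = 10⁶ mm².
w² = 10⁶/√2, so w = 1000 / 2^(1/4) ≈ 840.9 mm; long side = 1000 · 2^(1/4) ≈ 1189.2 mm.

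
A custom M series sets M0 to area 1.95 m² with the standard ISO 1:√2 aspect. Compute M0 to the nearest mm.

1174 × 1661 mm

Let the short side be w mm. Then w · w√2 = 1.95 m² = 1,950,000 mm².
w² = 1,950,000/√2, so w ≈ 1174.2 mm; long side = w√2 ≈ 1660.6 mm.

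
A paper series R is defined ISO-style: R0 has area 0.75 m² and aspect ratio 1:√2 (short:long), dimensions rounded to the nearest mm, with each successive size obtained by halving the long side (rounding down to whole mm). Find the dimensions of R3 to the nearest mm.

Let R0's short side be w mm. w · w√2 = 0.75 m² = 750,000 mm², so w ≈ 728.2 mm and w√2 ≈ 1029.9 mm → R0 = 728 × 1030 mm.
R1: ⌊1030/2⌋ × 728 = 515 × 728 mm
R2: ⌊728/2⌋ × 515 = 364 × 515 mm
R3: ⌊515/2⌋ × 364 = 257 × 364 mm

257 × 364 mm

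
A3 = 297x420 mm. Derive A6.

105 × 148 mm

A4: ⌊420/2⌋ × 297 = 210 × 297 mm
A5: ⌊297/2⌋ × 210 = 148 × 210 mm
A6: ⌊210/2⌋ × 148 = 105 × 148 mm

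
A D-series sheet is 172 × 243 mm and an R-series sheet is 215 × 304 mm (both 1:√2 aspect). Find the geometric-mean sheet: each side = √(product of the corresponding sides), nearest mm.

192 × 272 mm

Short side: √(172 · 215) = √36980 ≈ 192.3 → 192 mm
Long side: √(243 · 304) = √73872 ≈ 271.8 → 272 mm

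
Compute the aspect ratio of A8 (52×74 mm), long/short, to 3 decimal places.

74 / 52 = 1.423
ISO 216 targets √2 ≈ 1.414; the +0.009 deviation is from mm rounding.

1.423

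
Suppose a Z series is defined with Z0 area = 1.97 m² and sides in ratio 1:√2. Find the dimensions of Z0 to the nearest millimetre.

Let the short side be w mm. Then w · w√2 = 1.97 m² = 1,970,000 mm².
w² = 1,970,000/√2, so w ≈ 1180.3 mm; long side = w√2 ≈ 1669.1 mm.

1180 × 1669 mm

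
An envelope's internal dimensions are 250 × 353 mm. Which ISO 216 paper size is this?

Aspect ratio 353/250 ≈ 1.412 — close to the ISO √2 ≈ 1.414.
In the B-series (B0 = 1000 × 1414 mm): B4 = 250 × 353 mm.

B4 (250 × 353 mm)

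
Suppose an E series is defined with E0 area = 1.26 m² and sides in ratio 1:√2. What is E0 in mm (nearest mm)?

944 × 1335 mm

Let the short side be w mm. Then w · w√2 = 1.26 m² = 1,260,000 mm².
w² = 1,260,000/√2, so w ≈ 943.9 mm; long side = w√2 ≈ 1334.9 mm.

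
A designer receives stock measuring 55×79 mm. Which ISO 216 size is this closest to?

C8 (57 × 81 mm)

Aspect ratio 79/55 ≈ 1.436 (ISO target is √2 ≈ 1.414).
In the C-series (envelope sizes, between A and B): C8 = 57 × 81 mm.
Off by 4 mm total — nearest standard size.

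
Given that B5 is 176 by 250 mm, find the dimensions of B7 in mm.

B6: ⌊250/2⌋ × 176 = 125 × 176 mm
B7: ⌊176/2⌋ × 125 = 88 × 125 mm

88 × 125 mm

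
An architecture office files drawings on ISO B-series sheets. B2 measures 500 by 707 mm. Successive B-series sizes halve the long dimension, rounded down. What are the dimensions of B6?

B3: ⌊707/2⌋ × 500 = 353 × 500 mm
B4: ⌊500/2⌋ × 353 = 250 × 353 mm
B5: ⌊353/2⌋ × 250 = 176 × 250 mm
B6: ⌊250/2⌋ × 176 = 125 × 176 mm

125 × 176 mm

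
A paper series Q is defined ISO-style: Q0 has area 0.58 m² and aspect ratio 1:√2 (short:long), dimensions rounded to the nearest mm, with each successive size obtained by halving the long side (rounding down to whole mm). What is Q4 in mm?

160 × 226 mm

Let Q0's short side be w mm. w · w√2 = 0.58 m² = 580,000 mm², so w ≈ 640.4 mm and w√2 ≈ 905.7 mm → Q0 = 640 × 906 mm.
Q1: ⌊906/2⌋ × 640 = 453 × 640 mm
Q2: ⌊640/2⌋ × 453 = 320 × 453 mm
Q3: ⌊453/2⌋ × 320 = 226 × 320 mm
Q4: ⌊320/2⌋ × 226 = 160 × 226 mm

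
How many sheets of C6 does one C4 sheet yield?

4

Each ISO step halves the sheet: 1 × C4 → 2 × C5 → 4 × C6
From C4 to C6 is 2 halving steps: 2^2 = 4.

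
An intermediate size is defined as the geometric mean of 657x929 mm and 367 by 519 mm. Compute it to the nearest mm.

Short side: √(657 · 367) = √241119 ≈ 491.0 → 491 mm
Long side: √(929 · 519) = √482151 ≈ 694.4 → 694 mm

491 × 694 mm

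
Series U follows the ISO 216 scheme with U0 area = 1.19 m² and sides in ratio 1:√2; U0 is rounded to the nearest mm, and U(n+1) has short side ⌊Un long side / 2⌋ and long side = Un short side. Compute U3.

324 × 458 mm

Let U0's short side be w mm. w · w√2 = 1.19 m² = 1,190,000 mm², so w ≈ 917.3 mm and w√2 ≈ 1297.3 mm → U0 = 917 × 1297 mm.
U1: ⌊1297/2⌋ × 917 = 648 × 917 mm
U2: ⌊917/2⌋ × 648 = 458 × 648 mm
U3: ⌊648/2⌋ × 458 = 324 × 458 mm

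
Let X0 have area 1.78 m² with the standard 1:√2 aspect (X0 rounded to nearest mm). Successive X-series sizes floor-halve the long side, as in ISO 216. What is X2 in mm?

561 × 793 mm

Let X0's short side be w mm. w · w√2 = 1.78 m² = 1,780,000 mm², so w ≈ 1121.9 mm and w√2 ≈ 1586.6 mm → X0 = 1122 × 1587 mm.
X1: ⌊1587/2⌋ × 1122 = 793 × 1122 mm
X2: ⌊1122/2⌋ × 793 = 561 × 793 mm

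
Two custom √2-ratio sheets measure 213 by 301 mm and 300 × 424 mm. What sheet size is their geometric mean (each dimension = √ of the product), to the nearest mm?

253 × 357 mm

Short side: √(213 · 300) = √63900 ≈ 252.8 → 253 mm
Long side: √(301 · 424) = √127624 ≈ 357.2 → 357 mm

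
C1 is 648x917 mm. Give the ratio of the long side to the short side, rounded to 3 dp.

917 / 648 = 1.415
Matches √2 ≈ 1.414 — the ISO 216 defining ratio.

1.415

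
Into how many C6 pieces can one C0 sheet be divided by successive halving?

64

Each ISO step halves the sheet: 1 × C0 → 2 × C1 → 4 × C2 → 8 × C3 → …
From C0 to C6 is 6 halving steps: 2^6 = 64.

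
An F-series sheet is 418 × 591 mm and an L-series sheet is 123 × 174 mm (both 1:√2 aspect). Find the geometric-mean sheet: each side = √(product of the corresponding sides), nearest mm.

227 × 321 mm

Short side: √(418 · 123) = √51414 ≈ 226.7 → 227 mm
Long side: √(591 · 174) = √102834 ≈ 320.7 → 321 mm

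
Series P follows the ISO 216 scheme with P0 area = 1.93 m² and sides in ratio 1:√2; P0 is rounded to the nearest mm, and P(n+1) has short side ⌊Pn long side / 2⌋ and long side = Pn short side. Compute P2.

584 × 826 mm

Let P0's short side be w mm. w · w√2 = 1.93 m² = 1,930,000 mm², so w ≈ 1168.2 mm and w√2 ≈ 1652.1 mm → P0 = 1168 × 1652 mm.
P1: ⌊1652/2⌋ × 1168 = 826 × 1168 mm
P2: ⌊1168/2⌋ × 826 = 584 × 826 mm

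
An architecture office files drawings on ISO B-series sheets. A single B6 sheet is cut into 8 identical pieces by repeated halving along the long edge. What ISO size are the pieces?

B9

8 = 2^3, so 3 halving steps.
B6 → B7 → … → B9 after 3 steps.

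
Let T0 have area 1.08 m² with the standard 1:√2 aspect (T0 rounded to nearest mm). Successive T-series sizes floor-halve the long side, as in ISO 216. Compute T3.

Let T0's short side be w mm. w · w√2 = 1.08 m² = 1,080,000 mm², so w ≈ 873.9 mm and w√2 ≈ 1235.9 mm → T0 = 874 × 1236 mm.
T1: ⌊1236/2⌋ × 874 = 618 × 874 mm
T2: ⌊874/2⌋ × 618 = 437 × 618 mm
T3: ⌊618/2⌋ × 437 = 309 × 437 mm

309 × 437 mm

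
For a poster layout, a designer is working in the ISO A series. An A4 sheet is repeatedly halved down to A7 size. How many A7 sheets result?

A4 = 210 × 297 mm; A7 = 74 × 105 mm.
Each halving step doubles the count; 3 steps from A4 to A7.
2^3 = 8.

8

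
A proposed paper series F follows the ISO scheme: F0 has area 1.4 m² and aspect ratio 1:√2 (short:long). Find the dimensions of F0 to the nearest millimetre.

995 × 1407 mm

Let the short side be w mm. Then w · w√2 = 1.4 m² = 1,400,000 mm².
w² = 1,400,000/√2, so w ≈ 995.0 mm; long side = w√2 ≈ 1407.1 mm.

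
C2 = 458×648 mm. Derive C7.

C3: ⌊648/2⌋ × 458 = 324 × 458 mm
C4: ⌊458/2⌋ × 324 = 229 × 324 mm
C5: ⌊324/2⌋ × 229 = 162 × 229 mm
C6: ⌊229/2⌋ × 162 = 114 × 162 mm
C7: ⌊162/2⌋ × 114 = 81 × 114 mm

81 × 114 mm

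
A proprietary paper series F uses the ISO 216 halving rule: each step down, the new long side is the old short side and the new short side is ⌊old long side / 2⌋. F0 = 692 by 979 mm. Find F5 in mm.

F1 = 489 × 692 mm (from F0 by 1 halving).
F2: ⌊692/2⌋ × 489 = 346 × 489 mm
F3: ⌊489/2⌋ × 346 = 244 × 346 mm
F4: ⌊346/2⌋ × 244 = 173 × 244 mm
F5: ⌊244/2⌋ × 173 = 122 × 173 mm

122 × 173 mm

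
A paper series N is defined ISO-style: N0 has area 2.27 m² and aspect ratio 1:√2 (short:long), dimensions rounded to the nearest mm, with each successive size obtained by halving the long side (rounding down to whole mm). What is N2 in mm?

Let N0's short side be w mm. w · w√2 = 2.27 m² = 2,270,000 mm², so w ≈ 1266.9 mm and w√2 ≈ 1791.7 mm → N0 = 1267 × 1792 mm.
N1: ⌊1792/2⌋ × 1267 = 896 × 1267 mm
N2: ⌊1267/2⌋ × 896 = 633 × 896 mm

633 × 896 mm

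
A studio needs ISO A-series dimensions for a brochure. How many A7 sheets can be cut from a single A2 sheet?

32

Each ISO step halves the sheet: 1 × A2 → 2 × A3 → 4 × A4 → 8 × A5 → …
From A2 to A7 is 5 halving steps: 2^5 = 32.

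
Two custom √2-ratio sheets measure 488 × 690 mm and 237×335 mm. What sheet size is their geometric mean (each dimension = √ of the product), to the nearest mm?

340 × 481 mm

Short side: √(488 · 237) = √115656 ≈ 340.1 → 340 mm
Long side: √(690 · 335) = √231150 ≈ 480.8 → 481 mm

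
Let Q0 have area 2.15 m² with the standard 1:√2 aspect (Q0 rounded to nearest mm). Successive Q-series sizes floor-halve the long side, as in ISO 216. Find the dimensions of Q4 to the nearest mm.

Let Q0's short side be w mm. w · w√2 = 2.15 m² = 2,150,000 mm², so w ≈ 1233.0 mm and w√2 ≈ 1743.7 mm → Q0 = 1233 × 1744 mm.
Q1: ⌊1744/2⌋ × 1233 = 872 × 1233 mm
Q2: ⌊1233/2⌋ × 872 = 616 × 872 mm
Q3: ⌊872/2⌋ × 616 = 436 × 616 mm
Q4: ⌊616/2⌋ × 436 = 308 × 436 mm

308 × 436 mm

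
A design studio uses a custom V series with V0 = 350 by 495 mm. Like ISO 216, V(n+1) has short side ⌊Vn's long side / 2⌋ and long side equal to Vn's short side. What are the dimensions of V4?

V1: ⌊495/2⌋ × 350 = 247 × 350 mm
V2: ⌊350/2⌋ × 247 = 175 × 247 mm
V3: ⌊247/2⌋ × 175 = 123 × 175 mm
V4: ⌊175/2⌋ × 123 = 87 × 123 mm

87 × 123 mm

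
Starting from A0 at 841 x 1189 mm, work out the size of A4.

A1: ⌊1189/2⌋ × 841 = 594 × 841 mm
A2: ⌊841/2⌋ × 594 = 420 × 594 mm
A3: ⌊594/2⌋ × 420 = 297 × 420 mm
A4: ⌊420/2⌋ × 297 = 210 × 297 mm

210 × 297 mm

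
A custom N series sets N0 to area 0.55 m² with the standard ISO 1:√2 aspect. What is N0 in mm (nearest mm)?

624 × 882 mm

Let the short side be w mm. Then w · w√2 = 0.55 m² = 550,000 mm².
w² = 550,000/√2, so w ≈ 623.6 mm; long side = w√2 ≈ 881.9 mm.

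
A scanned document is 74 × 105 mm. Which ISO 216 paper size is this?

Aspect ratio 105/74 ≈ 1.419 — close to the ISO √2 ≈ 1.414.
In the A-series (A0 area = 1 m²): A7 = 74 × 105 mm.

A7 (74 × 105 mm)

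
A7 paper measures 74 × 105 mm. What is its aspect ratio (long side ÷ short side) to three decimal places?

1.419

105 / 74 = 1.419
ISO 216 targets √2 ≈ 1.414; the +0.005 deviation is from mm rounding.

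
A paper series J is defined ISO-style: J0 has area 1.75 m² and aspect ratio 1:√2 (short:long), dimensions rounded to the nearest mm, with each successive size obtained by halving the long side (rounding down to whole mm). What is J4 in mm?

Let J0's short side be w mm. w · w√2 = 1.75 m² = 1,750,000 mm², so w ≈ 1112.4 mm and w√2 ≈ 1573.2 mm → J0 = 1112 × 1573 mm.
J1: ⌊1573/2⌋ × 1112 = 786 × 1112 mm
J2: ⌊1112/2⌋ × 786 = 556 × 786 mm
J3: ⌊786/2⌋ × 556 = 393 × 556 mm
J4: ⌊556/2⌋ × 393 = 278 × 393 mm

278 × 393 mm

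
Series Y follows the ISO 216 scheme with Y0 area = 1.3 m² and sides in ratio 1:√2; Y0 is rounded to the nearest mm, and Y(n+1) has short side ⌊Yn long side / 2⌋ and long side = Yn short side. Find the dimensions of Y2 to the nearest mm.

479 × 678 mm

Let Y0's short side be w mm. w · w√2 = 1.3 m² = 1,300,000 mm², so w ≈ 958.8 mm and w√2 ≈ 1355.9 mm → Y0 = 959 × 1356 mm.
Y1: ⌊1356/2⌋ × 959 = 678 × 959 mm
Y2: ⌊959/2⌋ × 678 = 479 × 678 mm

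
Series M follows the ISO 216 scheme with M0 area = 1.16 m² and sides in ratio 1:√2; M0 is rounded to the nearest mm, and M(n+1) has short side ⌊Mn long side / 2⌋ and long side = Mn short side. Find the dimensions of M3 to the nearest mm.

320 × 453 mm

Let M0's short side be w mm. w · w√2 = 1.16 m² = 1,160,000 mm², so w ≈ 905.7 mm and w√2 ≈ 1280.8 mm → M0 = 906 × 1281 mm.
M1: ⌊1281/2⌋ × 906 = 640 × 906 mm
M2: ⌊906/2⌋ × 640 = 453 × 640 mm
M3: ⌊640/2⌋ × 453 = 320 × 453 mm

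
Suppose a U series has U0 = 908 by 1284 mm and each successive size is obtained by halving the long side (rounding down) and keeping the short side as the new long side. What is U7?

80 × 113 mm

U1 = 642 × 908 mm (from U0 by 1 halving).
U2: ⌊908/2⌋ × 642 = 454 × 642 mm
U3: ⌊642/2⌋ × 454 = 321 × 454 mm
U4: ⌊454/2⌋ × 321 = 227 × 321 mm
U5: ⌊321/2⌋ × 227 = 160 × 227 mm
U6: ⌊227/2⌋ × 160 = 113 × 160 mm
U7: ⌊160/2⌋ × 113 = 80 × 113 mm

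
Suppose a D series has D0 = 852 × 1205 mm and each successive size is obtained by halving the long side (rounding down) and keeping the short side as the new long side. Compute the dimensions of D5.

150 × 213 mm

D1: ⌊1205/2⌋ × 852 = 602 × 852 mm
D2: ⌊852/2⌋ × 602 = 426 × 602 mm
D3: ⌊602/2⌋ × 426 = 301 × 426 mm
D4: ⌊426/2⌋ × 301 = 213 × 301 mm
D5: ⌊301/2⌋ × 213 = 150 × 213 mm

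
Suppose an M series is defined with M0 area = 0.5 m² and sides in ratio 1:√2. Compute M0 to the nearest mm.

Let the short side be w mm. Then w · w√2 = 0.5 m² = 500,000 mm².
w² = 500,000/√2, so w ≈ 594.6 mm; long side = w√2 ≈ 840.9 mm.

595 × 841 mm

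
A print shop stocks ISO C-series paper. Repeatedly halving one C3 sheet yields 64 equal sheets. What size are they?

64 = 2^6, so 6 halving steps.
C3 → C4 → … → C9 after 6 steps.

C9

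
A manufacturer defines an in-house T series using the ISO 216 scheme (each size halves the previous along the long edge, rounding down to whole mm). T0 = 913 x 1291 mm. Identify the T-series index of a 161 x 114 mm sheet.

T6

T0: 913 × 1291 mm
T1: 645 × 913 mm
T2: 456 × 645 mm
T3: 322 × 456 mm
T4: 228 × 322 mm
T5: 161 × 228 mm
T6: 114 × 161 mm
T7: 80 × 114 mm
→ matches T6.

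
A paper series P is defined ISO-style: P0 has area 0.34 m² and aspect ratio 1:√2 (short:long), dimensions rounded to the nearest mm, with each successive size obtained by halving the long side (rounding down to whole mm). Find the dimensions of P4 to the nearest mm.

122 × 173 mm

Let P0's short side be w mm. w · w√2 = 0.34 m² = 340,000 mm², so w ≈ 490.3 mm and w√2 ≈ 693.4 mm → P0 = 490 × 693 mm.
P1: ⌊693/2⌋ × 490 = 346 × 490 mm
P2: ⌊490/2⌋ × 346 = 245 × 346 mm
P3: ⌊346/2⌋ × 245 = 173 × 245 mm
P4: ⌊245/2⌋ × 173 = 122 × 173 mm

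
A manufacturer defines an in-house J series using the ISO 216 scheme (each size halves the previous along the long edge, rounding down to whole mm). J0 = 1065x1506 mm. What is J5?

J1: ⌊1506/2⌋ × 1065 = 753 × 1065 mm
J2: ⌊1065/2⌋ × 753 = 532 × 753 mm
J3: ⌊753/2⌋ × 532 = 376 × 532 mm
J4: ⌊532/2⌋ × 376 = 266 × 376 mm
J5: ⌊376/2⌋ × 266 = 188 × 266 mm

188 × 266 mm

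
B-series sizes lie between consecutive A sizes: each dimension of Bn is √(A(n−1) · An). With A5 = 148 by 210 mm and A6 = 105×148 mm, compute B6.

125 × 176 mm

Short side: √(148 · 105) = √15540 ≈ 124.7 → 125 mm
Long side: √(210 · 148) = √31080 ≈ 176.3 → 176 mm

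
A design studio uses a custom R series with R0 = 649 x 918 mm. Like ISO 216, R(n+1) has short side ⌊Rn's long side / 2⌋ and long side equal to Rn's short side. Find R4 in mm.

162 × 229 mm

R1 = 459 × 649 mm (from R0 by 1 halving).
R2: ⌊649/2⌋ × 459 = 324 × 459 mm
R3: ⌊459/2⌋ × 324 = 229 × 324 mm
R4: ⌊324/2⌋ × 229 = 162 × 229 mm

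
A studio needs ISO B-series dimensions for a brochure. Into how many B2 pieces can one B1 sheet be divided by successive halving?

B1 = 707 × 1000 mm; B2 = 500 × 707 mm.
Each halving step doubles the count; 1 step from B1 to B2.
2^1 = 2.

2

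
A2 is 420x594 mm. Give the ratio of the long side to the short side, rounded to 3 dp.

594 / 420 = 1.414
Matches √2 ≈ 1.414 — the ISO 216 defining ratio.

1.414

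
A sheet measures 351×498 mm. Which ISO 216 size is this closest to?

Aspect ratio 498/351 ≈ 1.419 — close to the ISO √2 ≈ 1.414.
In the B-series (B0 = 1000 × 1414 mm): B3 = 353 × 500 mm.
Off by 4 mm total — nearest standard size.

B3 (353 × 500 mm)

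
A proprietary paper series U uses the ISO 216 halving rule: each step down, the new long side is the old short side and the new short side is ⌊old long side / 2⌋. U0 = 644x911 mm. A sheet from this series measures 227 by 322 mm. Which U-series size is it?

U0: 644 × 911 mm
U1: 455 × 644 mm
U2: 322 × 455 mm
U3: 227 × 322 mm
U4: 161 × 227 mm
→ matches U3.

U3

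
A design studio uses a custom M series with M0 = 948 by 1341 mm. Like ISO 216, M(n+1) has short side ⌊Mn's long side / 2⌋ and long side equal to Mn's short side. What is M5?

M1: ⌊1341/2⌋ × 948 = 670 × 948 mm
M2: ⌊948/2⌋ × 670 = 474 × 670 mm
M3: ⌊670/2⌋ × 474 = 335 × 474 mm
M4: ⌊474/2⌋ × 335 = 237 × 335 mm
M5: ⌊335/2⌋ × 237 = 167 × 237 mm

167 × 237 mm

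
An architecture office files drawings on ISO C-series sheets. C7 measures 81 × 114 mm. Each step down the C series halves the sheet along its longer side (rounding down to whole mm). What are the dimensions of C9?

40 × 57 mm

C8: ⌊114/2⌋ × 81 = 57 × 81 mm
C9: ⌊81/2⌋ × 57 = 40 × 57 mm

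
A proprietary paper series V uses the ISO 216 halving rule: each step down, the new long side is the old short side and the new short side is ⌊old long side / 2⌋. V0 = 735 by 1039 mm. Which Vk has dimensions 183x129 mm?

V0: 735 × 1039 mm
V1: 519 × 735 mm
V2: 367 × 519 mm
V3: 259 × 367 mm
V4: 183 × 259 mm
V5: 129 × 183 mm
V6: 91 × 129 mm
→ matches V5.

V5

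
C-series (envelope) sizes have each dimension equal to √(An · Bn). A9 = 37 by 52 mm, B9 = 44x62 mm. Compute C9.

40 × 57 mm

Short side: √(37 · 44) = √1628 ≈ 40.3 → 40 mm
Long side: √(52 · 62) = √3224 ≈ 56.8 → 57 mm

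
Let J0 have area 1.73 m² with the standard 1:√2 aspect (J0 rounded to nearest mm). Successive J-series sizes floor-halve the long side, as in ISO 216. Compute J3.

391 × 553 mm

Let J0's short side be w mm. w · w√2 = 1.73 m² = 1,730,000 mm², so w ≈ 1106.0 mm and w√2 ≈ 1564.2 mm → J0 = 1106 × 1564 mm.
J1: ⌊1564/2⌋ × 1106 = 782 × 1106 mm
J2: ⌊1106/2⌋ × 782 = 553 × 782 mm
J3: ⌊782/2⌋ × 553 = 391 × 553 mm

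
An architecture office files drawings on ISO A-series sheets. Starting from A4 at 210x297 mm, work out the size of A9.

37 × 52 mm

A5: ⌊297/2⌋ × 210 = 148 × 210 mm
A6: ⌊210/2⌋ × 148 = 105 × 148 mm
A7: ⌊148/2⌋ × 105 = 74 × 105 mm
A8: ⌊105/2⌋ × 74 = 52 × 74 mm
A9: ⌊74/2⌋ × 52 = 37 × 52 mm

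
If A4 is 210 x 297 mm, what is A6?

105 × 148 mm

A5: ⌊297/2⌋ × 210 = 148 × 210 mm
A6: ⌊210/2⌋ × 148 = 105 × 148 mm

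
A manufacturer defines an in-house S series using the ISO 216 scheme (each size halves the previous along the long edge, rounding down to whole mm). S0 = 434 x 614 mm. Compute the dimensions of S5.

76 × 108 mm

S1: ⌊614/2⌋ × 434 = 307 × 434 mm
S2: ⌊434/2⌋ × 307 = 217 × 307 mm
S3: ⌊307/2⌋ × 217 = 153 × 217 mm
S4: ⌊217/2⌋ × 153 = 108 × 153 mm
S5: ⌊153/2⌋ × 108 = 76 × 108 mm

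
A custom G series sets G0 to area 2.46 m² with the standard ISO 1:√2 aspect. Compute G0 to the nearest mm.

Let the short side be w mm. Then w · w√2 = 2.46 m² = 2,460,000 mm².
w² = 2,460,000/√2, so w ≈ 1318.9 mm; long side = w√2 ≈ 1865.2 mm.

1319 × 1865 mm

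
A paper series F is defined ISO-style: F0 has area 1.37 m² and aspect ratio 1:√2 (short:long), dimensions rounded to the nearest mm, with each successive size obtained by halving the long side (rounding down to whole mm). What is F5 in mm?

174 × 246 mm

Let F0's short side be w mm. w · w√2 = 1.37 m² = 1,370,000 mm², so w ≈ 984.2 mm and w√2 ≈ 1391.9 mm → F0 = 984 × 1392 mm.
F1: ⌊1392/2⌋ × 984 = 696 × 984 mm
F2: ⌊984/2⌋ × 696 = 492 × 696 mm
F3: ⌊696/2⌋ × 492 = 348 × 492 mm
F4: ⌊492/2⌋ × 348 = 246 × 348 mm
F5: ⌊348/2⌋ × 246 = 174 × 246 mm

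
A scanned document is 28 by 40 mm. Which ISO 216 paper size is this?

C10 (28 × 40 mm)

Aspect ratio 40/28 ≈ 1.429 — close to the ISO √2 ≈ 1.414.
In the C-series (envelope sizes, between A and B): C10 = 28 × 40 mm.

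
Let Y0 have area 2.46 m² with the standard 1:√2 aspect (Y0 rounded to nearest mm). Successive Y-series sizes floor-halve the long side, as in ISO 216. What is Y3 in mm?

Let Y0's short side be w mm. w · w√2 = 2.46 m² = 2,460,000 mm², so w ≈ 1318.9 mm and w√2 ≈ 1865.2 mm → Y0 = 1319 × 1865 mm.
Y1: ⌊1865/2⌋ × 1319 = 932 × 1319 mm
Y2: ⌊1319/2⌋ × 932 = 659 × 932 mm
Y3: ⌊932/2⌋ × 659 = 466 × 659 mm

466 × 659 mm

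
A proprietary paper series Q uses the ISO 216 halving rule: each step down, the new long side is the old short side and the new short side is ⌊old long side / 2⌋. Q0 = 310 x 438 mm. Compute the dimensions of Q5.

Q1: ⌊438/2⌋ × 310 = 219 × 310 mm
Q2: ⌊310/2⌋ × 219 = 155 × 219 mm
Q3: ⌊219/2⌋ × 155 = 109 × 155 mm
Q4: ⌊155/2⌋ × 109 = 77 × 109 mm
Q5: ⌊109/2⌋ × 77 = 54 × 77 mm

54 × 77 mm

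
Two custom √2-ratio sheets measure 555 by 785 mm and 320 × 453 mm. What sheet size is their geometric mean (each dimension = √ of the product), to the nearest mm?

421 × 596 mm

Short side: √(555 · 320) = √177600 ≈ 421.4 → 421 mm
Long side: √(785 · 453) = √355605 ≈ 596.3 → 596 mm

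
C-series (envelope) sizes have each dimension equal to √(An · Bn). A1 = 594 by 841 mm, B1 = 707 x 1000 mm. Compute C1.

648 × 917 mm

Short side: √(594 · 707) = √419958 ≈ 648.0 → 648 mm
Long side: √(841 · 1000) = √841000 ≈ 917.1 → 917 mm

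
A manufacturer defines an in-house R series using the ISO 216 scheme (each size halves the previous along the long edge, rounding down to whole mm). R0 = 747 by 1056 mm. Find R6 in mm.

R1: ⌊1056/2⌋ × 747 = 528 × 747 mm
R2: ⌊747/2⌋ × 528 = 373 × 528 mm
R3: ⌊528/2⌋ × 373 = 264 × 373 mm
R4: ⌊373/2⌋ × 264 = 186 × 264 mm
R5: ⌊264/2⌋ × 186 = 132 × 186 mm
R6: ⌊186/2⌋ × 132 = 93 × 132 mm

93 × 132 mm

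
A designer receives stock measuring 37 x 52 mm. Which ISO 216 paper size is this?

Aspect ratio 52/37 ≈ 1.405 — close to the ISO √2 ≈ 1.414.
In the A-series (A0 area = 1 m²): A9 = 37 × 52 mm.

A9 (37 × 52 mm)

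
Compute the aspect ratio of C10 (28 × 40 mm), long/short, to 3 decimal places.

1.429

40 / 28 = 1.429
ISO 216 targets √2 ≈ 1.414; the +0.014 deviation is from mm rounding.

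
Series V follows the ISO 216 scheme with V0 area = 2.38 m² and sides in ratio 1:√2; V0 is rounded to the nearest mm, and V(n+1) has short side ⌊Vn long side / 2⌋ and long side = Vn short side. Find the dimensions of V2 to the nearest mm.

648 × 917 mm

Let V0's short side be w mm. w · w√2 = 2.38 m² = 2,380,000 mm², so w ≈ 1297.3 mm and w√2 ≈ 1834.6 mm → V0 = 1297 × 1835 mm.
V1: ⌊1835/2⌋ × 1297 = 917 × 1297 mm
V2: ⌊1297/2⌋ × 917 = 648 × 917 mm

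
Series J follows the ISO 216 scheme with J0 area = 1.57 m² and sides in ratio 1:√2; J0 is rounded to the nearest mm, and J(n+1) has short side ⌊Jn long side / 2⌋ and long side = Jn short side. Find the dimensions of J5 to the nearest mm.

186 × 263 mm

Let J0's short side be w mm. w · w√2 = 1.57 m² = 1,570,000 mm², so w ≈ 1053.6 mm and w√2 ≈ 1490.1 mm → J0 = 1054 × 1490 mm.
J1: ⌊1490/2⌋ × 1054 = 745 × 1054 mm
J2: ⌊1054/2⌋ × 745 = 527 × 745 mm
J3: ⌊745/2⌋ × 527 = 372 × 527 mm
J4: ⌊527/2⌋ × 372 = 263 × 372 mm
J5: ⌊372/2⌋ × 263 = 186 × 263 mm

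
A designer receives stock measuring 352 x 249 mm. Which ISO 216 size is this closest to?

B4 (250 × 353 mm)

Aspect ratio 352/249 ≈ 1.414 — close to the ISO √2 ≈ 1.414.
In the B-series (B0 = 1000 × 1414 mm): B4 = 250 × 353 mm.
Off by 2 mm total — nearest standard size.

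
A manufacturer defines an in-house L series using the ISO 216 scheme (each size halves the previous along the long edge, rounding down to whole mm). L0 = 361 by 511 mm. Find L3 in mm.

L1: ⌊511/2⌋ × 361 = 255 × 361 mm
L2: ⌊361/2⌋ × 255 = 180 × 255 mm
L3: ⌊255/2⌋ × 180 = 127 × 180 mm

127 × 180 mm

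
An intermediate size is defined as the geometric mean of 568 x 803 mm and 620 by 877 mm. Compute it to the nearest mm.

593 × 839 mm

Short side: √(568 · 620) = √352160 ≈ 593.4 → 593 mm
Long side: √(803 · 877) = √704231 ≈ 839.2 → 839 mm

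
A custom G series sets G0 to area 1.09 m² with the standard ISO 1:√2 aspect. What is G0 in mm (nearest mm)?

878 × 1242 mm

Let the short side be w mm. Then w · w√2 = 1.09 m² = 1,090,000 mm².
w² = 1,090,000/√2, so w ≈ 877.9 mm; long side = w√2 ≈ 1241.6 mm.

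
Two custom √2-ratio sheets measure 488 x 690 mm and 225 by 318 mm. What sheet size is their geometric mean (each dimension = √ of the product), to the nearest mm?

331 × 468 mm

Short side: √(488 · 225) = √109800 ≈ 331.4 → 331 mm
Long side: √(690 · 318) = √219420 ≈ 468.4 → 468 mm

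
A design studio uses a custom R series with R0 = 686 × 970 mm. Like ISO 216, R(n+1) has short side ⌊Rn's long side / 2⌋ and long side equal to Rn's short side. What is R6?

85 × 121 mm

R1 = 485 × 686 mm (from R0 by 1 halving).
R2: ⌊686/2⌋ × 485 = 343 × 485 mm
R3: ⌊485/2⌋ × 343 = 242 × 343 mm
R4: ⌊343/2⌋ × 242 = 171 × 242 mm
R5: ⌊242/2⌋ × 171 = 121 × 171 mm
R6: ⌊171/2⌋ × 121 = 85 × 121 mm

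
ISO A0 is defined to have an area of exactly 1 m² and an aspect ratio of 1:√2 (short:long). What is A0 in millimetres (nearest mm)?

Let the short side be w mm. Then the long side is w√2 and w · w√2 = 10⁶ mm².
w² = 10⁶/√2, so w = 1000 / 2^(1/4) ≈ 840.9 mm; long side = 1000 · 2^(1/4) ≈ 1189.2 mm.

841 × 1189 mm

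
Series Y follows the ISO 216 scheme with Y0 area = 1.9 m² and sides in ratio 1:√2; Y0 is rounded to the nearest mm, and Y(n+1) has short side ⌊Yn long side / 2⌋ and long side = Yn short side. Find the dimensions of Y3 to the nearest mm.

409 × 579 mm

Let Y0's short side be w mm. w · w√2 = 1.9 m² = 1,900,000 mm², so w ≈ 1159.1 mm and w√2 ≈ 1639.2 mm → Y0 = 1159 × 1639 mm.
Y1: ⌊1639/2⌋ × 1159 = 819 × 1159 mm
Y2: ⌊1159/2⌋ × 819 = 579 × 819 mm
Y3: ⌊819/2⌋ × 579 = 409 × 579 mm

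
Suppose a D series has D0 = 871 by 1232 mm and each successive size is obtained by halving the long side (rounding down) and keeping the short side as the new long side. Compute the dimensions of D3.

308 × 435 mm

D1 = 616 × 871 mm (from D0 by 1 halving).
D2: ⌊871/2⌋ × 616 = 435 × 616 mm
D3: ⌊616/2⌋ × 435 = 308 × 435 mm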